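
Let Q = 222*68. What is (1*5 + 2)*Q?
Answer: 105672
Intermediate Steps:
Q = 15096
(1*5 + 2)*Q = (1*5 + 2)*15096 = (5 + 2)*15096 = 7*15096 = 105672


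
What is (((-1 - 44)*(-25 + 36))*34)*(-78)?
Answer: 1312740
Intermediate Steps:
(((-1 - 44)*(-25 + 36))*34)*(-78) = (-45*11*34)*(-78) = -495*34*(-78) = -16830*(-78) = 1312740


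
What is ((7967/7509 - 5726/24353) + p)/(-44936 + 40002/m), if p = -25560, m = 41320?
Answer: 13794744689237140/24252242636499549 ≈ 0.56880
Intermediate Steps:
((7967/7509 - 5726/24353) + p)/(-44936 + 40002/m) = ((7967/7509 - 5726/24353) - 25560)/(-44936 + 40002/41320) = ((7967*(1/7509) - 5726*1/24353) - 25560)/(-44936 + 40002*(1/41320)) = ((7967/7509 - 818/3479) - 25560)/(-44936 + 20001/20660) = (21574831/26123811 - 25560)/(-928357759/20660) = -667703034329/26123811*(-20660/928357759) = 13794744689237140/24252242636499549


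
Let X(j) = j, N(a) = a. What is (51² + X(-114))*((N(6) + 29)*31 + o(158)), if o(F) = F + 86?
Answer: 3305223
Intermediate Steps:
o(F) = 86 + F
(51² + X(-114))*((N(6) + 29)*31 + o(158)) = (51² - 114)*((6 + 29)*31 + (86 + 158)) = (2601 - 114)*(35*31 + 244) = 2487*(1085 + 244) = 2487*1329 = 3305223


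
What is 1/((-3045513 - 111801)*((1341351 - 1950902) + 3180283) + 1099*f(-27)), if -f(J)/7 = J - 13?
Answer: -1/8116607826128 ≈ -1.2320e-13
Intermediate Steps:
f(J) = 91 - 7*J (f(J) = -7*(J - 13) = -7*(-13 + J) = 91 - 7*J)
1/((-3045513 - 111801)*((1341351 - 1950902) + 3180283) + 1099*f(-27)) = 1/((-3045513 - 111801)*((1341351 - 1950902) + 3180283) + 1099*(91 - 7*(-27))) = 1/(-3157314*(-609551 + 3180283) + 1099*(91 + 189)) = 1/(-3157314*2570732 + 1099*280) = 1/(-8116608133848 + 307720) = 1/(-8116607826128) = -1/8116607826128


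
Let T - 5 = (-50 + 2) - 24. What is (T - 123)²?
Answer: 36100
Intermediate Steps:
T = -67 (T = 5 + ((-50 + 2) - 24) = 5 + (-48 - 24) = 5 - 72 = -67)
(T - 123)² = (-67 - 123)² = (-190)² = 36100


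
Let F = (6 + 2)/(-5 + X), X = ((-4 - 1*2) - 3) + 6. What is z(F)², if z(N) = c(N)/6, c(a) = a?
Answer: 1/36 ≈ 0.027778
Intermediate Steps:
X = -3 (X = ((-4 - 2) - 3) + 6 = (-6 - 3) + 6 = -9 + 6 = -3)
F = -1 (F = (6 + 2)/(-5 - 3) = 8/(-8) = 8*(-⅛) = -1)
z(N) = N/6
z(F)² = ((⅙)*(-1))² = (-⅙)² = 1/36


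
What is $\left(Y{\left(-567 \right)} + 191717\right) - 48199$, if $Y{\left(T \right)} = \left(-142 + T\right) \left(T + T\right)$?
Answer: $947524$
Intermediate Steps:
$Y{\left(T \right)} = 2 T \left(-142 + T\right)$ ($Y{\left(T \right)} = \left(-142 + T\right) 2 T = 2 T \left(-142 + T\right)$)
$\left(Y{\left(-567 \right)} + 191717\right) - 48199 = \left(2 \left(-567\right) \left(-142 - 567\right) + 191717\right) - 48199 = \left(2 \left(-567\right) \left(-709\right) + 191717\right) - 48199 = \left(804006 + 191717\right) - 48199 = 995723 - 48199 = 947524$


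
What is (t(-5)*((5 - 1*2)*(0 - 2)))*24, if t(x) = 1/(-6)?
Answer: 24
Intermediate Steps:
t(x) = -1/6
(t(-5)*((5 - 1*2)*(0 - 2)))*24 = -(5 - 1*2)*(0 - 2)/6*24 = -(5 - 2)*(-2)/6*24 = -(-2)/2*24 = -1/6*(-6)*24 = 1*24 = 24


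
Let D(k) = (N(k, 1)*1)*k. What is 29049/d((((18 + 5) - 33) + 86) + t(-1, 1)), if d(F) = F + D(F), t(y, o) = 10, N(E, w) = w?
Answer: 29049/172 ≈ 168.89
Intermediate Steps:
D(k) = k (D(k) = (1*1)*k = 1*k = k)
d(F) = 2*F (d(F) = F + F = 2*F)
29049/d((((18 + 5) - 33) + 86) + t(-1, 1)) = 29049/((2*((((18 + 5) - 33) + 86) + 10))) = 29049/((2*(((23 - 33) + 86) + 10))) = 29049/((2*((-10 + 86) + 10))) = 29049/((2*(76 + 10))) = 29049/((2*86)) = 29049/172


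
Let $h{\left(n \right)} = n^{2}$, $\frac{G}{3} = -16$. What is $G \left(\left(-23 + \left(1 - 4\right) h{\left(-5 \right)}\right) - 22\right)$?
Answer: $5760$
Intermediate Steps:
$G = -48$ ($G = 3 \left(-16\right) = -48$)
$G \left(\left(-23 + \left(1 - 4\right) h{\left(-5 \right)}\right) - 22\right) = - 48 \left(\left(-23 + \left(1 - 4\right) \left(-5\right)^{2}\right) - 22\right) = - 48 \left(\left(-23 - 75\right) - 22\right) = - 48 \left(-98 - 22\right) = \left(-48\right) \left(-120\right) = 5760$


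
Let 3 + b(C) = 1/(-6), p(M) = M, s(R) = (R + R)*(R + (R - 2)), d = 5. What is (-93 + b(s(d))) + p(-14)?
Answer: -661/6 ≈ -110.17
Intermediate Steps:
s(R) = 2*R*(-2 + 2*R) (s(R) = (2*R)*(R + (-2 + R)) = (2*R)*(-2 + 2*R) = 2*R*(-2 + 2*R))
b(C) = -19/6 (b(C) = -3 + 1/(-6) = -3 - 1/6 = -19/6)
(-93 + b(s(d))) + p(-14) = (-93 - 19/6) - 14 = -577/6 - 14 = -661/6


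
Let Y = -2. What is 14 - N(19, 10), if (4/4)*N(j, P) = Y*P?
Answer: 34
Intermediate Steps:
N(j, P) = -2*P
14 - N(19, 10) = 14 - (-2)*10 = 14 - 1*(-20) = 14 + 20 = 34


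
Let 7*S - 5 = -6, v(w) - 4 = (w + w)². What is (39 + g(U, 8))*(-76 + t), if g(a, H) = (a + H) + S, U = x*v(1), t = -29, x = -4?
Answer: -1560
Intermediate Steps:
v(w) = 4 + 4*w² (v(w) = 4 + (w + w)² = 4 + (2*w)² = 4 + 4*w²)
S = -⅐ (S = 5/7 + (⅐)*(-6) = 5/7 - 6/7 = -⅐ ≈ -0.14286)
U = -32 (U = -4*(4 + 4*1²) = -4*(4 + 4*1) = -4*(4 + 4) = -4*8 = -32)
g(a, H) = -⅐ + H + a (g(a, H) = (a + H) - ⅐ = (H + a) - ⅐ = -⅐ + H + a)
(39 + g(U, 8))*(-76 + t) = (39 + (-⅐ + 8 - 32))*(-76 - 29) = (39 - 169/7)*(-105) = (104/7)*(-105) = -1560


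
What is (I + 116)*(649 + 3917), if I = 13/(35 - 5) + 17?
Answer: 3046283/5 ≈ 6.0926e+5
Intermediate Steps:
I = 523/30 (I = 13/30 + 17 = 523/30 ≈ 17.433)
(I + 116)*(649 + 3917) = (523/30 + 116)*(649 + 3917) = (4003/30)*4566 = 3046283/5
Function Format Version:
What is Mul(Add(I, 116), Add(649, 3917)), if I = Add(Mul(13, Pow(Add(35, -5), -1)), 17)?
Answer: Rational(3046283, 5) ≈ 6.0926e+5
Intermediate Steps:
I = Rational(523, 30) (I = Add(Mul(13, Pow(30, -1)), 17) = Add(Mul(13, Rational(1, 30)), 17) = Add(Rational(13, 30), 17) = Rational(523, 30) ≈ 17.433)
Mul(Add(I, 116), Add(649, 3917)) = Mul(Add(Rational(523, 30), 116), Add(649, 3917)) = Mul(Rational(4003, 30), 4566) = Rational(3046283, 5)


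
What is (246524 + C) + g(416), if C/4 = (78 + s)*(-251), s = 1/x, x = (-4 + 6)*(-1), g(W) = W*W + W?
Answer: 342186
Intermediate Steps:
g(W) = W + W² (g(W) = W² + W = W + W²)
x = -2 (x = 2*(-1) = -2)
s = -½ (s = 1/(-2) = -½ ≈ -0.50000)
C = -77810 (C = 4*((78 - ½)*(-251)) = 4*((155/2)*(-251)) = 4*(-38905/2) = -77810)
(246524 + C) + g(416) = (246524 - 77810) + 416*(1 + 416) = 168714 + 416*417 = 168714 + 173472 = 342186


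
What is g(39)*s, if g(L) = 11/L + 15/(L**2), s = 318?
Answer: 15688/169 ≈ 92.828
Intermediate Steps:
g(L) = 11/L + 15/L**2
g(39)*s = ((15 + 11*39)/39**2)*318 = ((15 + 429)/1521)*318 = ((1/1521)*444)*318 = (148/507)*318 = 15688/169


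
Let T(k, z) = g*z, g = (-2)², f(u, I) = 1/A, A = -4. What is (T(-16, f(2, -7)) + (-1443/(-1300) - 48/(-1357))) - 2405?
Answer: -326338773/135700 ≈ -2404.9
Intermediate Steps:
f(u, I) = -¼ (f(u, I) = 1/(-4) = -¼)
g = 4
T(k, z) = 4*z
(T(-16, f(2, -7)) + (-1443/(-1300) - 48/(-1357))) - 2405 = (4*(-¼) + (-1443/(-1300) - 48/(-1357))) - 2405 = (-1 + (-1443*(-1/1300) - 48*(-1/1357))) - 2405 = (-1 + (111/100 + 48/1357)) - 2405 = (-1 + 155427/135700) - 2405 = 19727/135700 - 2405 = -326338773/135700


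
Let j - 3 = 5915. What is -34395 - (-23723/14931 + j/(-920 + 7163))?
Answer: -152668752524/4438773 ≈ -34394.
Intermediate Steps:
j = 5918 (j = 3 + 5915 = 5918)
-34395 - (-23723/14931 + j/(-920 + 7163)) = -34395 - (-23723/14931 + 5918/(-920 + 7163)) = -34395 - (-23723*1/14931 + 5918/6243) = -34395 - (-3389/2133 + 5918*(1/6243)) = -34395 - (-3389/2133 + 5918/6243) = -34395 - 1*(-2844811/4438773) = -34395 + 2844811/4438773 = -152668752524/4438773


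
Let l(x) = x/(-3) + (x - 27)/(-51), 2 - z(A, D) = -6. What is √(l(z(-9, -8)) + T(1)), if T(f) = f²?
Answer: I*√374/17 ≈ 1.1376*I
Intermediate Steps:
z(A, D) = 8 (z(A, D) = 2 - 1*(-6) = 2 + 6 = 8)
l(x) = 9/17 - 6*x/17 (l(x) = x*(-⅓) + (-27 + x)*(-1/51) = -x/3 + (9/17 - x/51) = 9/17 - 6*x/17)
√(l(z(-9, -8)) + T(1)) = √((9/17 - 6/17*8) + 1²) = √((9/17 - 48/17) + 1) = √(-39/17 + 1) = √(-22/17) = I*√374/17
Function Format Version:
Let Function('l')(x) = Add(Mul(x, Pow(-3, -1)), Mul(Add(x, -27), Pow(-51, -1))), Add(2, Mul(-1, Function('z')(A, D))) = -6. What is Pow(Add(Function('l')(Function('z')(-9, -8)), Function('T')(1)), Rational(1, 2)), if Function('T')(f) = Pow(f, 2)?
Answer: Mul(Rational(1, 17), I, Pow(374, Rational(1, 2))) ≈ Mul(1.1376, I)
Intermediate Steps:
Function('z')(A, D) = 8 (Function('z')(A, D) = Add(2, Mul(-1, -6)) = Add(2, 6) = 8)
Function('l')(x) = Add(Rational(9, 17), Mul(Rational(-6, 17), x)) (Function('l')(x) = Add(Mul(x, Rational(-1, 3)), Mul(Add(-27, x), Rational(-1, 51))) = Add(Mul(Rational(-1, 3), x), Add(Rational(9, 17), Mul(Rational(-1, 51), x))) = Add(Rational(9, 17), Mul(Rational(-6, 17), x)))
Pow(Add(Function('l')(Function('z')(-9, -8)), Function('T')(1)), Rational(1, 2)) = Pow(Add(Add(Rational(9, 17), Mul(Rational(-6, 17), 8)), Pow(1, 2)), Rational(1, 2)) = Pow(Add(Add(Rational(9, 17), Rational(-48, 17)), 1), Rational(1, 2)) = Pow(Add(Rational(-39, 17), 1), Rational(1, 2)) = Pow(Rational(-22, 17), Rational(1, 2)) = Mul(Rational(1, 17), I, Pow(374, Rational(1, 2)))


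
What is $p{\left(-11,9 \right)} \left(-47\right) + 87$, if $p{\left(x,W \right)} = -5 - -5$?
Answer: $87$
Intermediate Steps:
$p{\left(x,W \right)} = 0$ ($p{\left(x,W \right)} = -5 + 5 = 0$)
$p{\left(-11,9 \right)} \left(-47\right) + 87 = 0 \left(-47\right) + 87 = 0 + 87 = 87$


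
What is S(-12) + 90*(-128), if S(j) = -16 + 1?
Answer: -11535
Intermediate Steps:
S(j) = -15
S(-12) + 90*(-128) = -15 + 90*(-128) = -15 - 11520 = -11535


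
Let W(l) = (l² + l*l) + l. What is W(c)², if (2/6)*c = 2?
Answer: 6084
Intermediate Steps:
c = 6 (c = 3*2 = 6)
W(l) = l + 2*l² (W(l) = (l² + l²) + l = 2*l² + l = l + 2*l²)
W(c)² = (6*(1 + 2*6))² = (6*(1 + 12))² = (6*13)² = 78² = 6084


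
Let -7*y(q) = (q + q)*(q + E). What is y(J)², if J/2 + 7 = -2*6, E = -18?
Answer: 369664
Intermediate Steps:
J = -38 (J = -14 + 2*(-2*6) = -14 + 2*(-12) = -14 - 24 = -38)
y(q) = -2*q*(-18 + q)/7 (y(q) = -(q + q)*(q - 18)/7 = -2*q*(-18 + q)/7)
y(J)² = ((2/7)*(-38)*(18 - 1*(-38)))² = ((2/7)*(-38)*(18 + 38))² = ((2/7)*(-38)*56)² = (-608)² = 369664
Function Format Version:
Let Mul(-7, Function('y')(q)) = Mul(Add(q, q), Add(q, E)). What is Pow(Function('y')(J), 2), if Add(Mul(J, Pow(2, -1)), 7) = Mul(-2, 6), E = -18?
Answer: 369664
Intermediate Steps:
J = -38 (J = Add(-14, Mul(2, Mul(-2, 6))) = Add(-14, Mul(2, -12)) = Add(-14, -24) = -38)
Function('y')(q) = Mul(Rational(-2, 7), q, Add(-18, q)) (Function('y')(q) = Mul(Rational(-1, 7), Mul(Add(q, q), Add(q, -18))) = Mul(Rational(-1, 7), Mul(Mul(2, q), Add(-18, q))) = Mul(Rational(-1, 7), Mul(2, q, Add(-18, q))) = Mul(Rational(-2, 7), q, Add(-18, q)))
Pow(Function('y')(J), 2) = Pow(Mul(Rational(2, 7), -38, Add(18, Mul(-1, -38))), 2) = Pow(Mul(Rational(2, 7), -38, Add(18, 38)), 2) = Pow(Mul(Rational(2, 7), -38, 56), 2) = Pow(-608, 2) = 369664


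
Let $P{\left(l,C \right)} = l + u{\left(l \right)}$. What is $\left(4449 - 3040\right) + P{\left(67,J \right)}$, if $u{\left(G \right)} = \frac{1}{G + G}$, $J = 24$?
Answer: $\frac{197785}{134} \approx 1476.0$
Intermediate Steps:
$u{\left(G \right)} = \frac{1}{2 G}$
$P{\left(l,C \right)} = l + \frac{1}{2 l}$
$\left(4449 - 3040\right) + P{\left(67,J \right)} = \left(4449 - 3040\right) + \left(67 + \frac{1}{2 \cdot 67}\right) = 1409 + \left(67 + \frac{1}{2} \cdot \frac{1}{67}\right) = 1409 + \left(67 + \frac{1}{134}\right) = 1409 + \frac{8979}{134} = \frac{197785}{134}$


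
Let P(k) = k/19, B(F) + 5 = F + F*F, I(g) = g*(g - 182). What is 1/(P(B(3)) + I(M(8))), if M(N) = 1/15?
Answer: -4275/50276 ≈ -0.085031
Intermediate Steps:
M(N) = 1/15
I(g) = g*(-182 + g)
B(F) = -5 + F + F² (B(F) = -5 + (F + F*F) = -5 + (F + F²) = -5 + F + F²)
P(k) = k/19 (P(k) = k*(1/19) = k/19)
1/(P(B(3)) + I(M(8))) = 1/((-5 + 3 + 3²)/19 + (-182 + 1/15)/15) = 1/((-5 + 3 + 9)/19 + (1/15)*(-2729/15)) = 1/((1/19)*7 - 2729/225) = 1/(7/19 - 2729/225) = 1/(-50276/4275) = -4275/50276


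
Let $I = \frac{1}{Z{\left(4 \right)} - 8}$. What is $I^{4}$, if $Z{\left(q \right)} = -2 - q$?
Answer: $\frac{1}{38416} \approx 2.6031 \cdot 10^{-5}$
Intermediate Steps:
$I = - \frac{1}{14}$ ($I = \frac{1}{\left(-2 - 4\right) - 8} = \frac{1}{-6 - 8} = \frac{1}{-14} = - \frac{1}{14} \approx -0.071429$)
$I^{4} = \left(- \frac{1}{14}\right)^{4} = \frac{1}{38416}$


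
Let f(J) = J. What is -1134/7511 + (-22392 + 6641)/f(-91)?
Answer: 16886081/97643 ≈ 172.94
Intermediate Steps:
-1134/7511 + (-22392 + 6641)/f(-91) = -1134/7511 + (-22392 + 6641)/(-91) = -1134*1/7511 - 15751*(-1/91) = -162/1073 + 15751/91 = 16886081/97643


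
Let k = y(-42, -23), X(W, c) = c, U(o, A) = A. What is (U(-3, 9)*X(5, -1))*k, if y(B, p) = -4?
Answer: 36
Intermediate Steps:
k = -4
(U(-3, 9)*X(5, -1))*k = (9*(-1))*(-4) = -9*(-4) = 36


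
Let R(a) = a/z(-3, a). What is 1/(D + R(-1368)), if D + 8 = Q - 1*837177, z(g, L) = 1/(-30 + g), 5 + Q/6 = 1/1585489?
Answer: -1585489/1255819857713 ≈ -1.2625e-6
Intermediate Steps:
Q = -47564664/1585489 (Q = -30 + 6/1585489 = -47564664/1585489 ≈ -30.000)
R(a) = -33*a (R(a) = a/(1/(-30 - 3)) = a/(1/(-33)) = a/(-1/33) = a*(-33) = -33*a)
D = -1327395173129/1585489 (D = -8 + (-47564664/1585489 - 1*837177) = -8 + (-47564664/1585489 - 837177) = -8 - 1327382489217/1585489 = -1327395173129/1585489 ≈ -8.3722e+5)
1/(D + R(-1368)) = 1/(-1327395173129/1585489 - 33*(-1368)) = 1/(-1327395173129/1585489 + 45144) = 1/(-1255819857713/1585489) = -1585489/1255819857713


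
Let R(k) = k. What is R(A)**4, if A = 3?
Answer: 81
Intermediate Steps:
R(A)**4 = 3**4 = 81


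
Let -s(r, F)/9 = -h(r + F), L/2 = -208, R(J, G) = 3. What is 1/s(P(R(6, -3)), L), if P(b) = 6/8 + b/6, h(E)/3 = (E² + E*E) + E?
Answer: 8/74222001 ≈ 1.0778e-7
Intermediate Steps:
h(E) = 3*E + 6*E² (h(E) = 3*((E² + E*E) + E) = 3*((E² + E²) + E) = 3*(2*E² + E) = 3*(E + 2*E²) = 3*E + 6*E²)
P(b) = ¾ + b/6 (P(b) = 6*(⅛) + b*(⅙) = ¾ + b/6)
L = -416 (L = 2*(-208) = -416)
s(r, F) = 27*(F + r)*(1 + 2*F + 2*r) (s(r, F) = -(-9)*3*(r + F)*(1 + 2*(r + F)) = -(-9)*3*(F + r)*(1 + 2*(F + r)) = -(-9)*3*(F + r)*(1 + (2*F + 2*r)) = -(-9)*3*(F + r)*(1 + 2*F + 2*r) = -(-27)*(F + r)*(1 + 2*F + 2*r) = 27*(F + r)*(1 + 2*F + 2*r))
1/s(P(R(6, -3)), L) = 1/(27*(-416 + (¾ + (⅙)*3))*(1 + 2*(-416) + 2*(¾ + (⅙)*3))) = 1/(27*(-416 + (¾ + ½))*(1 - 832 + 2*(¾ + ½))) = 1/(27*(-416 + 5/4)*(1 - 832 + 2*(5/4))) = 1/(27*(-1659/4)*(1 - 832 + 5/2)) = 1/(27*(-1659/4)*(-1657/2)) = 1/(74222001/8) = 8/74222001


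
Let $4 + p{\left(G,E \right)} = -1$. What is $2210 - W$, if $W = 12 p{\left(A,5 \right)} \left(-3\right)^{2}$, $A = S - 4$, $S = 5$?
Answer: $2750$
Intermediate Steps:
$A = 1$ ($A = 5 - 4 = 1$)
$p{\left(G,E \right)} = -5$ ($p{\left(G,E \right)} = -4 - 1 = -5$)
$W = -540$ ($W = 12 \left(-5\right) \left(-3\right)^{2} = \left(-60\right) 9 = -540$)
$2210 - W = 2210 - -540 = 2210 + 540 = 2750$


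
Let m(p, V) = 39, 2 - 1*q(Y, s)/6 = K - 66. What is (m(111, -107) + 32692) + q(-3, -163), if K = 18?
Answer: 33031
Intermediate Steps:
q(Y, s) = 300 (q(Y, s) = 12 - 6*(18 - 66) = 12 - 6*(-48) = 12 + 288 = 300)
(m(111, -107) + 32692) + q(-3, -163) = (39 + 32692) + 300 = 32731 + 300 = 33031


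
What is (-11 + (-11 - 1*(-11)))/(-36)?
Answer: 11/36 ≈ 0.30556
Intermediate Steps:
(-11 + (-11 - 1*(-11)))/(-36) = -(-11 + (-11 + 11))/36 = -(-11 + 0)/36 = -1/36*(-11) = 11/36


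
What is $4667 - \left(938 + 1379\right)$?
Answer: $2350$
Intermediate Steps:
$4667 - \left(938 + 1379\right) = 4667 - 2317 = 2350$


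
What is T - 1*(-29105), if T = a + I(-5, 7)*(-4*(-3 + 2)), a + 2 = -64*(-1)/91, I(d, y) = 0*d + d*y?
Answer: 2635697/91 ≈ 28964.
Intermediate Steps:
I(d, y) = d*y (I(d, y) = 0 + d*y = d*y)
a = -118/91 (a = -2 - 64*(-1)/91 = -2 + 64*(1/91) = -2 + 64/91 = -118/91 ≈ -1.2967)
T = -12858/91 (T = -118/91 + (-5*7)*(-4*(-3 + 2)) = -118/91 - (-140)*(-1) = -118/91 - 35*4 = -118/91 - 140 = -12858/91 ≈ -141.30)
T - 1*(-29105) = -12858/91 - 1*(-29105) = -12858/91 + 29105 = 2635697/91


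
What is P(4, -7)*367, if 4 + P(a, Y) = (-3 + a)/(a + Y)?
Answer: -4771/3 ≈ -1590.3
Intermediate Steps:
P(a, Y) = -4 + (-3 + a)/(Y + a) (P(a, Y) = -4 + (-3 + a)/(a + Y) = -4 + (-3 + a)/(Y + a))
P(4, -7)*367 = ((-3 - 4*(-7) - 3*4)/(-7 + 4))*367 = ((-3 + 28 - 12)/(-3))*367 = -⅓*13*367 = -13/3*367 = -4771/3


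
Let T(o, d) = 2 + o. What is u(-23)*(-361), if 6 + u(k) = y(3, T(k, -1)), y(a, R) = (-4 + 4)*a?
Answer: 2166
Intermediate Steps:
y(a, R) = 0 (y(a, R) = 0*a = 0)
u(k) = -6 (u(k) = -6 + 0 = -6)
u(-23)*(-361) = -6*(-361) = 2166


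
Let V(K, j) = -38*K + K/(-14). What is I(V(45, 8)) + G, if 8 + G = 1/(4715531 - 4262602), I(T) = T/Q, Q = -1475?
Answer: -12792069617/1870596770 ≈ -6.8385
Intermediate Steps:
V(K, j) = -533*K/14 (V(K, j) = -38*K + K*(-1/14) = -38*K - K/14 = -533*K/14)
I(T) = -T/1475 (I(T) = T/(-1475) = T*(-1/1475) = -T/1475)
G = -3623431/452929 (G = -8 + 1/(4715531 - 4262602) = -8 + 1/452929 = -3623431/452929 ≈ -8.0000)
I(V(45, 8)) + G = -(-533)*45/20650 - 3623431/452929 = -1/1475*(-23985/14) - 3623431/452929 = 4797/4130 - 3623431/452929 = -12792069617/1870596770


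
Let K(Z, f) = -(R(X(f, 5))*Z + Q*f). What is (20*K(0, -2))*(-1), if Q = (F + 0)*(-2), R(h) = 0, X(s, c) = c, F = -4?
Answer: -320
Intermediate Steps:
Q = 8 (Q = (-4 + 0)*(-2) = -4*(-2) = 8)
K(Z, f) = -8*f (K(Z, f) = -(0*Z + 8*f) = -(0 + 8*f) = -8*f)
(20*K(0, -2))*(-1) = (20*(-8*(-2)))*(-1) = (20*16)*(-1) = 320*(-1) = -320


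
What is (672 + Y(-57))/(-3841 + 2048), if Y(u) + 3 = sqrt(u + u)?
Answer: -669/1793 - I*sqrt(114)/1793 ≈ -0.37312 - 0.0059549*I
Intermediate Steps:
Y(u) = -3 + sqrt(2)*sqrt(u) (Y(u) = -3 + sqrt(u + u) = -3 + sqrt(2*u) = -3 + sqrt(2)*sqrt(u))
(672 + Y(-57))/(-3841 + 2048) = (672 + (-3 + sqrt(2)*sqrt(-57)))/(-3841 + 2048) = (672 + (-3 + sqrt(2)*(I*sqrt(57))))/(-1793) = (672 + (-3 + I*sqrt(114)))*(-1/1793) = (669 + I*sqrt(114))*(-1/1793) = -669/1793 - I*sqrt(114)/1793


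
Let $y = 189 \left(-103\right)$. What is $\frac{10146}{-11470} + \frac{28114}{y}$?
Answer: $- \frac{259989881}{111643245} \approx -2.3288$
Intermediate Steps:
$y = -19467$
$\frac{10146}{-11470} + \frac{28114}{y} = \frac{10146}{-11470} + \frac{28114}{-19467} = 10146 \left(- \frac{1}{11470}\right) + 28114 \left(- \frac{1}{19467}\right) = - \frac{5073}{5735} - \frac{28114}{19467} = - \frac{259989881}{111643245}$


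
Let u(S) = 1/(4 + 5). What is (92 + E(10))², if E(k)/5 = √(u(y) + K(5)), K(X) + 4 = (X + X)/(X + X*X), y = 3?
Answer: 75376/9 + 3680*I*√2/3 ≈ 8375.1 + 1734.8*I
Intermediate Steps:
u(S) = ⅑ (u(S) = 1/9 = ⅑)
K(X) = -4 + 2*X/(X + X²) (K(X) = -4 + (X + X)/(X + X*X) = -4 + (2*X)/(X + X²) = -4 + 2*X/(X + X²))
E(k) = 20*I*√2/3 (E(k) = 5*√(⅑ + 2*(-1 - 2*5)/(1 + 5)) = 5*√(⅑ + 2*(-1 - 10)/6) = 5*√(⅑ + 2*(⅙)*(-11)) = 5*√(⅑ - 11/3) = 5*√(-32/9) = 5*(4*I*√2/3) = 20*I*√2/3)
(92 + E(10))² = (92 + 20*I*√2/3)²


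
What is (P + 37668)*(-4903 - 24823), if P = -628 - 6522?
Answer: -907178068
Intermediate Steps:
P = -7150
(P + 37668)*(-4903 - 24823) = (-7150 + 37668)*(-4903 - 24823) = 30518*(-29726) = -907178068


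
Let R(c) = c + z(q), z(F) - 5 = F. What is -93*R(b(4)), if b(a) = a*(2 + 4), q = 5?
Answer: -3162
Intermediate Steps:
z(F) = 5 + F
b(a) = 6*a (b(a) = a*6 = 6*a)
R(c) = 10 + c (R(c) = c + (5 + 5) = c + 10 = 10 + c)
-93*R(b(4)) = -93*(10 + 6*4) = -93*(10 + 24) = -93*34 = -3162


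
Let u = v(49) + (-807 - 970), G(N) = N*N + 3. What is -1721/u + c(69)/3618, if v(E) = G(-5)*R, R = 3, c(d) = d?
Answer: 2114465/2041758 ≈ 1.0356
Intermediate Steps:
G(N) = 3 + N² (G(N) = N² + 3 = 3 + N²)
v(E) = 84 (v(E) = (3 + (-5)²)*3 = (3 + 25)*3 = 28*3 = 84)
u = -1693 (u = 84 + (-807 - 970) = 84 - 1777 = -1693)
-1721/u + c(69)/3618 = -1721/(-1693) + 69/3618 = -1721*(-1/1693) + 69*(1/3618) = 1721/1693 + 23/1206 = 2114465/2041758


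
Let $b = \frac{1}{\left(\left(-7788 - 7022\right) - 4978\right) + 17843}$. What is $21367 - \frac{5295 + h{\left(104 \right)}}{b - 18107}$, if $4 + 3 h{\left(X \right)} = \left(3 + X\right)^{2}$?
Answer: $\frac{376261601761}{17609058} \approx 21368.0$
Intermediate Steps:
$h{\left(X \right)} = - \frac{4}{3} + \frac{\left(3 + X\right)^{2}}{3}$
$b = - \frac{1}{1945}$ ($b = \frac{1}{\left(-14810 - 4978\right) + 17843} = \frac{1}{-19788 + 17843} = \frac{1}{-1945} = - \frac{1}{1945} \approx -0.00051414$)
$21367 - \frac{5295 + h{\left(104 \right)}}{b - 18107} = 21367 - \frac{5295 - \left(\frac{4}{3} - \frac{\left(3 + 104\right)^{2}}{3}\right)}{- \frac{1}{1945} - 18107} = 21367 - \frac{5295 - \left(\frac{4}{3} - \frac{107^{2}}{3}\right)}{- \frac{35218116}{1945}} = 21367 - \left(5295 + \left(- \frac{4}{3} + \frac{1}{3} \cdot 11449\right)\right) \left(- \frac{1945}{35218116}\right) = 21367 - \left(5295 + \left(- \frac{4}{3} + \frac{11449}{3}\right)\right) \left(- \frac{1945}{35218116}\right) = 21367 - \left(5295 + 3815\right) \left(- \frac{1945}{35218116}\right) = 21367 - 9110 \left(- \frac{1945}{35218116}\right) = 21367 - - \frac{8859475}{17609058} = 21367 + \frac{8859475}{17609058} = \frac{376261601761}{17609058}$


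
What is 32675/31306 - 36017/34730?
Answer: 1813637/271814345 ≈ 0.0066723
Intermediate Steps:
32675/31306 - 36017/34730 = 1813637/271814345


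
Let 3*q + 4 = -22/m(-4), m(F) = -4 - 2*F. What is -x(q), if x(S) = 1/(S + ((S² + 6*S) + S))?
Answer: 36/551 ≈ 0.065336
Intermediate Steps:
q = -19/6 (q = -4/3 + (-22/(-4 - 2*(-4)))/3 = -4/3 + (-22/(-4 + 8))/3 = -4/3 + (-22/4)/3 = -4/3 + (-22*¼)/3 = -4/3 + (⅓)*(-11/2) = -4/3 - 11/6 = -19/6 ≈ -3.1667)
x(S) = 1/(S² + 8*S) (x(S) = 1/(S + (S² + 7*S)) = 1/(S² + 8*S))
-x(q) = -1/((-19/6)*(8 - 19/6)) = -(-6)/(19*29/6) = -(-6)*6/(19*29) = -1*(-36/551) = 36/551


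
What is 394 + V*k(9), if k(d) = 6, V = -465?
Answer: -2396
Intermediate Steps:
394 + V*k(9) = 394 - 465*6 = 394 - 2790 = -2396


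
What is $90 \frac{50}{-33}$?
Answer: $- \frac{1500}{11} \approx -136.36$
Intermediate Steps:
$90 \frac{50}{-33} = 90 \cdot 50 \left(- \frac{1}{33}\right) = 90 \left(- \frac{50}{33}\right) = - \frac{1500}{11}$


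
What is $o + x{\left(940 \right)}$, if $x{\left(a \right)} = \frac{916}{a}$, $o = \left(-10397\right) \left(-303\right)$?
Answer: $\frac{740318614}{235} \approx 3.1503 \cdot 10^{6}$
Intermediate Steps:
$o = 3150291$
$o + x{\left(940 \right)} = 3150291 + \frac{916}{940} = 3150291 + 916 \cdot \frac{1}{940} = 3150291 + \frac{229}{235} = \frac{740318614}{235}$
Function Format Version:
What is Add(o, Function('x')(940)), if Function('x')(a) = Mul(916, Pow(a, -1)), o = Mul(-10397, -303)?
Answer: Rational(740318614, 235) ≈ 3.1503e+6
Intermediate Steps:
o = 3150291
Add(o, Function('x')(940)) = Add(3150291, Mul(916, Pow(940, -1))) = Add(3150291, Mul(916, Rational(1, 940))) = Add(3150291, Rational(229, 235)) = Rational(740318614, 235)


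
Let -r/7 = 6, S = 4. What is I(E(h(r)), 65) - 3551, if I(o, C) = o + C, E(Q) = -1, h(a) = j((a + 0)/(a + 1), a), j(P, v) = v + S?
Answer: -3487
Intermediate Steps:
r = -42 (r = -7*6 = -42)
j(P, v) = 4 + v (j(P, v) = v + 4 = 4 + v)
h(a) = 4 + a
I(o, C) = C + o
I(E(h(r)), 65) - 3551 = (65 - 1) - 3551 = 64 - 3551 = -3487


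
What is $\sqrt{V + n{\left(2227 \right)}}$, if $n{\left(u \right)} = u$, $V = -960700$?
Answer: $9 i \sqrt{11833} \approx 979.02 i$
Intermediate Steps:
$\sqrt{V + n{\left(2227 \right)}} = \sqrt{-960700 + 2227} = \sqrt{-958473} = 9 i \sqrt{11833}$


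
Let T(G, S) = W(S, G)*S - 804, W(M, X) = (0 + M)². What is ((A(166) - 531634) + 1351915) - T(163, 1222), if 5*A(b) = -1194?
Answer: -9119861009/5 ≈ -1.8240e+9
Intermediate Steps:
A(b) = -1194/5 (A(b) = (⅕)*(-1194) = -1194/5)
W(M, X) = M²
T(G, S) = -804 + S³ (T(G, S) = S²*S - 804 = S³ - 804 = -804 + S³)
((A(166) - 531634) + 1351915) - T(163, 1222) = ((-1194/5 - 531634) + 1351915) - (-804 + 1222³) = (-2659364/5 + 1351915) - (-804 + 1824793048) = 4100211/5 - 1*1824792244 = 4100211/5 - 1824792244 = -9119861009/5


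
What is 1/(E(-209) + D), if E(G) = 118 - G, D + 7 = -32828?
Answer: -1/32508 ≈ -3.0762e-5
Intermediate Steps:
D = -32835 (D = -7 - 32828 = -32835)
1/(E(-209) + D) = 1/((118 - 1*(-209)) - 32835) = 1/((118 + 209) - 32835) = 1/(327 - 32835) = 1/(-32508) = -1/32508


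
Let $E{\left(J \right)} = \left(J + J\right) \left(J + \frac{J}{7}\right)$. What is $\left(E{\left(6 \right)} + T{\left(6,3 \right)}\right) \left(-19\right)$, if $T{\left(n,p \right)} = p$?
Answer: $- \frac{11343}{7} \approx -1620.4$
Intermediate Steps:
$E{\left(J \right)} = \frac{16 J^{2}}{7}$ ($E{\left(J \right)} = 2 J \left(J + J \frac{1}{7}\right) = 2 J \left(J + \frac{J}{7}\right) = 2 J \frac{8 J}{7} = \frac{16 J^{2}}{7}$)
$\left(E{\left(6 \right)} + T{\left(6,3 \right)}\right) \left(-19\right) = \left(\frac{16 \cdot 6^{2}}{7} + 3\right) \left(-19\right) = \left(\frac{16}{7} \cdot 36 + 3\right) \left(-19\right) = \left(\frac{576}{7} + 3\right) \left(-19\right) = \frac{597}{7} \left(-19\right) = - \frac{11343}{7}$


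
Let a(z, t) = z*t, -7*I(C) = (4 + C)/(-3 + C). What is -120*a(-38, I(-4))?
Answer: 0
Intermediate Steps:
I(C) = -(4 + C)/(7*(-3 + C))
a(z, t) = t*z
-120*a(-38, I(-4)) = -120*(-4 - 1*(-4))/(7*(-3 - 4))*(-38) = -120*(⅐)*(-4 + 4)/(-7)*(-38) = -120*(⅐)*(-⅐)*0*(-38) = -0*(-38) = -120*0 = 0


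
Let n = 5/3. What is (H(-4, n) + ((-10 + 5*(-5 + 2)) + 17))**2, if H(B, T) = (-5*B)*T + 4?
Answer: 7744/9 ≈ 860.44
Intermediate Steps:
n = 5/3 (n = 5*(1/3) = 5/3 ≈ 1.6667)
H(B, T) = 4 - 5*B*T (H(B, T) = -5*B*T + 4 = 4 - 5*B*T)
(H(-4, n) + ((-10 + 5*(-5 + 2)) + 17))**2 = ((4 - 5*(-4)*5/3) + ((-10 + 5*(-5 + 2)) + 17))**2 = ((4 + 100/3) + ((-10 + 5*(-3)) + 17))**2 = (112/3 + ((-10 - 15) + 17))**2 = (112/3 + (-25 + 17))**2 = (112/3 - 8)**2 = (88/3)**2 = 7744/9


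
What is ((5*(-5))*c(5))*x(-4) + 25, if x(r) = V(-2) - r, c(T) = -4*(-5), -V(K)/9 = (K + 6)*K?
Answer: -37975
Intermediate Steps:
V(K) = -9*K*(6 + K) (V(K) = -9*(K + 6)*K = -9*(6 + K)*K = -9*K*(6 + K))
c(T) = 20
x(r) = 72 - r (x(r) = -9*(-2)*(6 - 2) - r = -9*(-2)*4 - r = 72 - r)
((5*(-5))*c(5))*x(-4) + 25 = ((5*(-5))*20)*(72 - 1*(-4)) + 25 = (-25*20)*(72 + 4) + 25 = -500*76 + 25 = -38000 + 25 = -37975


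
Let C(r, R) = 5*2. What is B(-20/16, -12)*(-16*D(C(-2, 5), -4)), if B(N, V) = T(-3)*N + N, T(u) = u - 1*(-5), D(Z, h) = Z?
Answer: 600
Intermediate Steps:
C(r, R) = 10
T(u) = 5 + u (T(u) = u + 5 = 5 + u)
B(N, V) = 3*N (B(N, V) = (5 - 3)*N + N = 2*N + N = 3*N)
B(-20/16, -12)*(-16*D(C(-2, 5), -4)) = (3*(-20/16))*(-16*10) = (3*(-20*1/16))*(-160) = (3*(-5/4))*(-160) = -15/4*(-160) = 600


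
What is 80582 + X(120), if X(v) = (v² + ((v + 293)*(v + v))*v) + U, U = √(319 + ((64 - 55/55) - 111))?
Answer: 11989382 + √271 ≈ 1.1989e+7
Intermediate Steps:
U = √271 (U = √(319 + ((64 - 55*1/55) - 111)) = √(319 + ((64 - 1) - 111)) = √(319 + (63 - 111)) = √(319 - 48) = √271 ≈ 16.462)
X(v) = √271 + v² + 2*v²*(293 + v) (X(v) = (v² + ((v + 293)*(v + v))*v) + √271 = (v² + ((293 + v)*(2*v))*v) + √271 = (v² + (2*v*(293 + v))*v) + √271 = (v² + 2*v²*(293 + v)) + √271 = √271 + v² + 2*v²*(293 + v))
80582 + X(120) = 80582 + (√271 + 2*120³ + 587*120²) = 80582 + (√271 + 2*1728000 + 587*14400) = 80582 + (√271 + 3456000 + 8452800) = 80582 + (11908800 + √271) = 11989382 + √271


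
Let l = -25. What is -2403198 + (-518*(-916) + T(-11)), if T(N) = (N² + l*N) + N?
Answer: -1928325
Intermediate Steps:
T(N) = N² - 24*N (T(N) = (N² - 25*N) + N = N² - 24*N)
-2403198 + (-518*(-916) + T(-11)) = -2403198 + (-518*(-916) - 11*(-24 - 11)) = -2403198 + (474488 - 11*(-35)) = -2403198 + (474488 + 385) = -2403198 + 474873 = -1928325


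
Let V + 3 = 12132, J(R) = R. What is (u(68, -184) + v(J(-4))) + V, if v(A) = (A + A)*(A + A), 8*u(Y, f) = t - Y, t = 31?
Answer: 97507/8 ≈ 12188.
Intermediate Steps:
u(Y, f) = 31/8 - Y/8 (u(Y, f) = (31 - Y)/8 = 31/8 - Y/8)
V = 12129 (V = -3 + 12132 = 12129)
v(A) = 4*A² (v(A) = (2*A)*(2*A) = 4*A²)
(u(68, -184) + v(J(-4))) + V = ((31/8 - ⅛*68) + 4*(-4)²) + 12129 = ((31/8 - 17/2) + 4*16) + 12129 = (-37/8 + 64) + 12129 = 475/8 + 12129 = 97507/8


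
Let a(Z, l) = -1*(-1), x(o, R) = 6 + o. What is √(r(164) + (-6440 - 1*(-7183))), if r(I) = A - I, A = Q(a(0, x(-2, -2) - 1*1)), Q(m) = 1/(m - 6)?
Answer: √14470/5 ≈ 24.058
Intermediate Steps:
a(Z, l) = 1
Q(m) = 1/(-6 + m)
A = -⅕ (A = 1/(-6 + 1) = 1/(-5) = -⅕ ≈ -0.20000)
r(I) = -⅕ - I
√(r(164) + (-6440 - 1*(-7183))) = √((-⅕ - 1*164) + (-6440 - 1*(-7183))) = √((-⅕ - 164) + (-6440 + 7183)) = √(-821/5 + 743) = √(2894/5) = √14470/5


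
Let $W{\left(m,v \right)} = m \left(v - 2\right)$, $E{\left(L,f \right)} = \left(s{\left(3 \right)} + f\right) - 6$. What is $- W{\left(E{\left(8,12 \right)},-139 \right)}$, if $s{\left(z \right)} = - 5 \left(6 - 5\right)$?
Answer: $141$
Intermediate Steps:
$s{\left(z \right)} = -5$ ($s{\left(z \right)} = \left(-5\right) 1 = -5$)
$E{\left(L,f \right)} = -11 + f$ ($E{\left(L,f \right)} = \left(-5 + f\right) - 6 = -11 + f$)
$W{\left(m,v \right)} = m \left(-2 + v\right)$
$- W{\left(E{\left(8,12 \right)},-139 \right)} = - \left(-11 + 12\right) \left(-2 - 139\right) = - 1 \left(-141\right) = \left(-1\right) \left(-141\right) = 141$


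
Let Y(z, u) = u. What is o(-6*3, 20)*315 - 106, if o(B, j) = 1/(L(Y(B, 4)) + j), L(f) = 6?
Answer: -2441/26 ≈ -93.885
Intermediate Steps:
o(B, j) = 1/(6 + j)
o(-6*3, 20)*315 - 106 = 315/(6 + 20) - 106 = 315/26 - 106 = -2441/26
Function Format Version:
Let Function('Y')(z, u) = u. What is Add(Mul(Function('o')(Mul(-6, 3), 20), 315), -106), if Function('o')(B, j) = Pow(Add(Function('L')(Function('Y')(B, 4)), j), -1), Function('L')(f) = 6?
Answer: Rational(-2441, 26) ≈ -93.885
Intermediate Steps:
Function('o')(B, j) = Pow(Add(6, j), -1)
Add(Mul(Function('o')(Mul(-6, 3), 20), 315), -106) = Add(Mul(Pow(Add(6, 20), -1), 315), -106) = Add(Mul(Pow(26, -1), 315), -106) = Add(Mul(Rational(1, 26), 315), -106) = Add(Rational(315, 26), -106) = Rational(-2441, 26)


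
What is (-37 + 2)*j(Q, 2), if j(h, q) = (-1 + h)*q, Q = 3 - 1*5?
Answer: 210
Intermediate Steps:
Q = -2 (Q = 3 - 5 = -2)
j(h, q) = q*(-1 + h)
(-37 + 2)*j(Q, 2) = (-37 + 2)*(2*(-1 - 2)) = -70*(-3) = -35*(-6) = 210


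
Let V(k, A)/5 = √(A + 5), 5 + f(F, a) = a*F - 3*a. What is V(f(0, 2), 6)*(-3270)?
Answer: -16350*√11 ≈ -54227.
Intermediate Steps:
f(F, a) = -5 - 3*a + F*a (f(F, a) = -5 + (a*F - 3*a) = -5 + (F*a - 3*a) = -5 + (-3*a + F*a) = -5 - 3*a + F*a)
V(k, A) = 5*√(5 + A) (V(k, A) = 5*√(A + 5) = 5*√(5 + A))
V(f(0, 2), 6)*(-3270) = (5*√(5 + 6))*(-3270) = (5*√11)*(-3270) = -16350*√11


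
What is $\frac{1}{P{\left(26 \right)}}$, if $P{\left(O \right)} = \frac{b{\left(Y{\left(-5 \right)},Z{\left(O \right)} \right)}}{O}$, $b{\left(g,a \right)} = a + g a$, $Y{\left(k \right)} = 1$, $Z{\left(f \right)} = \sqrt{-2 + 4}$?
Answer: $\frac{13 \sqrt{2}}{2} \approx 9.1924$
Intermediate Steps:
$Z{\left(f \right)} = \sqrt{2}$
$b{\left(g,a \right)} = a + a g$
$P{\left(O \right)} = \frac{2 \sqrt{2}}{O}$ ($P{\left(O \right)} = \frac{\sqrt{2} \left(1 + 1\right)}{O} = \frac{\sqrt{2} \cdot 2}{O} = \frac{2 \sqrt{2}}{O}$)
$\frac{1}{P{\left(26 \right)}} = \frac{1}{2 \sqrt{2} \cdot \frac{1}{26}} = \frac{1}{\frac{1}{13} \sqrt{2}} = \frac{13 \sqrt{2}}{2}$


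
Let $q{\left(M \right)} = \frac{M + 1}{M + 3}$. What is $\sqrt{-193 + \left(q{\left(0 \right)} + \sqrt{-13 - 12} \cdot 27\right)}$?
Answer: $\frac{\sqrt{-1734 + 1215 i}}{3} \approx 4.6146 + 14.627 i$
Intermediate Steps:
$q{\left(M \right)} = \frac{1 + M}{3 + M}$
$\sqrt{-193 + \left(q{\left(0 \right)} + \sqrt{-13 - 12} \cdot 27\right)} = \sqrt{-193 + \left(\frac{1 + 0}{3 + 0} + \sqrt{-13 - 12} \cdot 27\right)} = \sqrt{-193 + \left(\frac{1}{3} \cdot 1 + \sqrt{-25} \cdot 27\right)} = \sqrt{-193 + \left(\frac{1}{3} \cdot 1 + 5 i 27\right)} = \sqrt{-193 + \left(\frac{1}{3} + 135 i\right)} = \sqrt{- \frac{578}{3} + 135 i}$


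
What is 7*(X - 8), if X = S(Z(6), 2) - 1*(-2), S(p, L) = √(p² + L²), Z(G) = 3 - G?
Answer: -42 + 7*√13 ≈ -16.761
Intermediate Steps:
S(p, L) = √(L² + p²)
X = 2 + √13 (X = √(2² + (3 - 1*6)²) - 1*(-2) = √(4 + (3 - 6)²) + 2 = √(4 + (-3)²) + 2 = √(4 + 9) + 2 = √13 + 2 = 2 + √13 ≈ 5.6056)
7*(X - 8) = 7*((2 + √13) - 8) = 7*(-6 + √13) = -42 + 7*√13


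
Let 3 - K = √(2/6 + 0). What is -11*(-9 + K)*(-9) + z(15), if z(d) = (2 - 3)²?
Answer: -593 - 33*√3 ≈ -650.16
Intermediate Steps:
K = 3 - √3/3 (K = 3 - √(2/6 + 0) = 3 - √(2*(⅙) + 0) = 3 - √(⅓ + 0) = 3 - √(⅓) = 3 - √3/3 ≈ 2.4226)
z(d) = 1 (z(d) = (-1)² = 1)
-11*(-9 + K)*(-9) + z(15) = -11*(-9 + (3 - √3/3))*(-9) + 1 = -11*(-6 - √3/3)*(-9) + 1 = (66 + 11*√3/3)*(-9) + 1 = (-594 - 33*√3) + 1 = -593 - 33*√3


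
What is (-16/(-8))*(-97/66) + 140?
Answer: 4523/33 ≈ 137.06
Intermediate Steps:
(-16/(-8))*(-97/66) + 140 = (-16*(-⅛))*(-97*1/66) + 140 = 2*(-97/66) + 140 = -97/33 + 140 = 4523/33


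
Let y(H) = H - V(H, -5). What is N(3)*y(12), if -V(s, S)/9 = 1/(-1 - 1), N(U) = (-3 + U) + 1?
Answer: 15/2 ≈ 7.5000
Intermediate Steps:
N(U) = -2 + U
V(s, S) = 9/2 (V(s, S) = -9/(-1 - 1) = -9/(-2) = -9*(-½) = 9/2)
y(H) = -9/2 + H (y(H) = H - 1*9/2 = H - 9/2 = -9/2 + H)
N(3)*y(12) = (-2 + 3)*(-9/2 + 12) = 1*(15/2) = 15/2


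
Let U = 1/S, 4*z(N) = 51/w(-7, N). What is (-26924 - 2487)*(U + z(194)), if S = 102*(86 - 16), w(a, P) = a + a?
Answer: 382431233/14280 ≈ 26781.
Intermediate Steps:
w(a, P) = 2*a
z(N) = -51/56 (z(N) = (51/((2*(-7))))/4 = (51/(-14))/4 = (51*(-1/14))/4 = (1/4)*(-51/14) = -51/56)
S = 7140 (S = 102*70 = 7140)
U = 1/7140 ≈ 0.00014006
(-26924 - 2487)*(U + z(194)) = (-26924 - 2487)*(1/7140 - 51/56) = -29411*(-13003/14280) = 382431233/14280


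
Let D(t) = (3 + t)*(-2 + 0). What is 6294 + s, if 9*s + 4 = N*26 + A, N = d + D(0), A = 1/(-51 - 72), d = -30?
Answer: 6851837/1107 ≈ 6189.6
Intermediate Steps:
D(t) = -6 - 2*t (D(t) = (3 + t)*(-2) = -6 - 2*t)
A = -1/123 (A = 1/(-123) = -1/123 ≈ -0.0081301)
N = -36 (N = -30 + (-6 - 2*0) = -30 + (-6 + 0) = -30 - 6 = -36)
s = -115621/1107 (s = -4/9 + (-36*26 - 1/123)/9 = -4/9 + (-936 - 1/123)/9 = -4/9 + (⅑)*(-115129/123) = -4/9 - 115129/1107 = -115621/1107 ≈ -104.45)
6294 + s = 6294 - 115621/1107 = 6851837/1107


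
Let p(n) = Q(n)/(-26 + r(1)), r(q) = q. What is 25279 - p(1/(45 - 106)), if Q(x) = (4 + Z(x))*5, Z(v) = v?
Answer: 7710338/305 ≈ 25280.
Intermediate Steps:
Q(x) = 20 + 5*x (Q(x) = (4 + x)*5 = 20 + 5*x)
p(n) = -⅘ - n/5 (p(n) = (20 + 5*n)/(-26 + 1) = (20 + 5*n)/(-25) = (20 + 5*n)*(-1/25) = -⅘ - n/5)
25279 - p(1/(45 - 106)) = 25279 - (-⅘ - 1/(5*(45 - 106))) = 25279 - (-⅘ - ⅕/(-61)) = 25279 - (-⅘ - ⅕*(-1/61)) = 25279 - (-⅘ + 1/305) = 25279 - 1*(-243/305) = 25279 + 243/305 = 7710338/305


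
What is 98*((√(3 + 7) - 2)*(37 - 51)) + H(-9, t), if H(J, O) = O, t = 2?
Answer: 2746 - 1372*√10 ≈ -1592.6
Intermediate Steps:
98*((√(3 + 7) - 2)*(37 - 51)) + H(-9, t) = 98*((√(3 + 7) - 2)*(37 - 51)) + 2 = 98*((√10 - 2)*(-14)) + 2 = 98*((-2 + √10)*(-14)) + 2 = 98*(28 - 14*√10) + 2 = (2744 - 1372*√10) + 2 = 2746 - 1372*√10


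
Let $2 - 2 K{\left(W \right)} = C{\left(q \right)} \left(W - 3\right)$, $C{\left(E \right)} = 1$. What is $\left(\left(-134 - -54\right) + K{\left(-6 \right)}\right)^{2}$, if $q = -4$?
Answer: $\frac{22201}{4} \approx 5550.3$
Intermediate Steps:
$K{\left(W \right)} = \frac{5}{2} - \frac{W}{2}$ ($K{\left(W \right)} = 1 - \frac{1 \left(W - 3\right)}{2} = 1 - \frac{1 \left(-3 + W\right)}{2} = 1 - \frac{-3 + W}{2} = 1 - \left(- \frac{3}{2} + \frac{W}{2}\right) = \frac{5}{2} - \frac{W}{2}$)
$\left(\left(-134 - -54\right) + K{\left(-6 \right)}\right)^{2} = \left(\left(-134 - -54\right) + \left(\frac{5}{2} - -3\right)\right)^{2} = \left(\left(-134 + 54\right) + \left(\frac{5}{2} + 3\right)\right)^{2} = \left(-80 + \frac{11}{2}\right)^{2} = \left(- \frac{149}{2}\right)^{2} = \frac{22201}{4}$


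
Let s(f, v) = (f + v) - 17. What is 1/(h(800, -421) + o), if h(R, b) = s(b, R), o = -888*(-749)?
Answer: 1/665474 ≈ 1.5027e-6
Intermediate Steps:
o = 665112
s(f, v) = -17 + f + v
h(R, b) = -17 + R + b (h(R, b) = -17 + b + R = -17 + R + b)
1/(h(800, -421) + o) = 1/((-17 + 800 - 421) + 665112) = 1/(362 + 665112) = 1/665474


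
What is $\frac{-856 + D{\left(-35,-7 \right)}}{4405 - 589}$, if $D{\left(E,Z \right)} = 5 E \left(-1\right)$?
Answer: $- \frac{227}{1272} \approx -0.17846$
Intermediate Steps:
$D{\left(E,Z \right)} = - 5 E$
$\frac{-856 + D{\left(-35,-7 \right)}}{4405 - 589} = \frac{-856 - -175}{4405 - 589} = \frac{-856 + 175}{3816} = \left(-681\right) \frac{1}{3816} = - \frac{227}{1272}$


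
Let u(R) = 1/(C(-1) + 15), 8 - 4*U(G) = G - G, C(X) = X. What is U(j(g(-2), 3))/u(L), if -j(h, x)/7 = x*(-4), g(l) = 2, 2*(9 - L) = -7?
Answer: 28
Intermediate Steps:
L = 25/2 (L = 9 - ½*(-7) = 9 + 7/2 = 25/2 ≈ 12.500)
j(h, x) = 28*x (j(h, x) = -7*x*(-4) = -(-28)*x = 28*x)
U(G) = 2 (U(G) = 2 - (G - G)/4 = 2 - ¼*0 = 2 + 0 = 2)
u(R) = 1/14 (u(R) = 1/(-1 + 15) = 1/14)
U(j(g(-2), 3))/u(L) = 2/(1/14) = 2*14 = 28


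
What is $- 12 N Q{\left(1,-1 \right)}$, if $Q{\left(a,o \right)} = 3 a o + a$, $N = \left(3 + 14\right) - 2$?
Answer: $360$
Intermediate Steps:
$N = 15$ ($N = 17 - 2 = 15$)
$Q{\left(a,o \right)} = a + 3 a o$ ($Q{\left(a,o \right)} = 3 a o + a = a + 3 a o$)
$- 12 N Q{\left(1,-1 \right)} = \left(-12\right) 15 \cdot 1 \left(1 + 3 \left(-1\right)\right) = - 180 \cdot 1 \left(1 - 3\right) = - 180 \cdot 1 \left(-2\right) = \left(-180\right) \left(-2\right) = 360$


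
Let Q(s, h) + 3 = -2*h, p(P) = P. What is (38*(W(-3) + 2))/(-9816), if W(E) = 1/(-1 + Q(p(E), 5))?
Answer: -171/22904 ≈ -0.0074659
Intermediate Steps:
Q(s, h) = -3 - 2*h
W(E) = -1/14 (W(E) = 1/(-1 + (-3 - 2*5)) = 1/(-1 + (-3 - 10)) = 1/(-1 - 13) = 1/(-14) = -1/14)
(38*(W(-3) + 2))/(-9816) = (38*(-1/14 + 2))/(-9816) = (38*(27/14))*(-1/9816) = (513/7)*(-1/9816) = -171/22904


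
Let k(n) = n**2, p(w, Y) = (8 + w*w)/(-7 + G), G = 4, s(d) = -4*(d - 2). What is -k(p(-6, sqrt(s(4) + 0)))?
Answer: -1936/9 ≈ -215.11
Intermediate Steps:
s(d) = 8 - 4*d (s(d) = -4*(-2 + d) = 8 - 4*d)
p(w, Y) = -8/3 - w**2/3 (p(w, Y) = (8 + w*w)/(-7 + 4) = (8 + w**2)/(-3) = (8 + w**2)*(-1/3) = -8/3 - w**2/3)
-k(p(-6, sqrt(s(4) + 0))) = -(-8/3 - 1/3*(-6)**2)**2 = -(-8/3 - 1/3*36)**2 = -(-8/3 - 12)**2 = -(-44/3)**2 = -1*1936/9 = -1936/9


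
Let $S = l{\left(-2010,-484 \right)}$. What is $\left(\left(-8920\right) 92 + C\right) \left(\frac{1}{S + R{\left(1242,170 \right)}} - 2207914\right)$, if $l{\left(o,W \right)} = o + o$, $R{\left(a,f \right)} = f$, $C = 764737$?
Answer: $\frac{475201712972603}{3850} \approx 1.2343 \cdot 10^{11}$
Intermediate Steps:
$l{\left(o,W \right)} = 2 o$
$S = -4020$ ($S = 2 \left(-2010\right) = -4020$)
$\left(\left(-8920\right) 92 + C\right) \left(\frac{1}{S + R{\left(1242,170 \right)}} - 2207914\right) = \left(\left(-8920\right) 92 + 764737\right) \left(\frac{1}{-4020 + 170} - 2207914\right) = \left(-820640 + 764737\right) \left(\frac{1}{-3850} - 2207914\right) = - 55903 \left(- \frac{1}{3850} - 2207914\right) = \left(-55903\right) \left(- \frac{8500468901}{3850}\right) = \frac{475201712972603}{3850}$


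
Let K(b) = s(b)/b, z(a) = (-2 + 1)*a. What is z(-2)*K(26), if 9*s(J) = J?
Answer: 2/9 ≈ 0.22222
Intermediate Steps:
z(a) = -a
s(J) = J/9
K(b) = 1/9 (K(b) = (b/9)/b = 1/9)
z(-2)*K(26) = -1*(-2)*(1/9) = 2*(1/9) = 2/9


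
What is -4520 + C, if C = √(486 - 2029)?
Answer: -4520 + I*√1543 ≈ -4520.0 + 39.281*I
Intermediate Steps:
C = I*√1543 (C = √(-1543) = I*√1543 ≈ 39.281*I)
-4520 + C = -4520 + I*√1543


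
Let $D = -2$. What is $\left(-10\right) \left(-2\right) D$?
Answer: $-40$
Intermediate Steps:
$\left(-10\right) \left(-2\right) D = \left(-10\right) \left(-2\right) \left(-2\right) = 20 \left(-2\right) = -40$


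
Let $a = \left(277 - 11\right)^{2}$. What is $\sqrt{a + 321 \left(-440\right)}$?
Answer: $2 i \sqrt{17621} \approx 265.49 i$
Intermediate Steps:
$a = 70756$ ($a = 266^{2} = 70756$)
$\sqrt{a + 321 \left(-440\right)} = \sqrt{70756 + 321 \left(-440\right)} = \sqrt{70756 - 141240} = \sqrt{-70484} = 2 i \sqrt{17621}$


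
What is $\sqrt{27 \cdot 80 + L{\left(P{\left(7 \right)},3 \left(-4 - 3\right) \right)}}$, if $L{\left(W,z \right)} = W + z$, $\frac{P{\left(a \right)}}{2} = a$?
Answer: $\sqrt{2153} \approx 46.4$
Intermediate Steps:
$P{\left(a \right)} = 2 a$
$\sqrt{27 \cdot 80 + L{\left(P{\left(7 \right)},3 \left(-4 - 3\right) \right)}} = \sqrt{27 \cdot 80 + \left(2 \cdot 7 + 3 \left(-4 - 3\right)\right)} = \sqrt{2160 + \left(14 + 3 \left(-7\right)\right)} = \sqrt{2160 + \left(14 - 21\right)} = \sqrt{2160 - 7} = \sqrt{2153}$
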